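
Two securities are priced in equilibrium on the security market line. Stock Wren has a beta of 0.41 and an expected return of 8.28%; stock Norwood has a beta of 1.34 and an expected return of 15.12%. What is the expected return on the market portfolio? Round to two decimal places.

Both satisfy E(R) = R_f + β·MRP, so the slope of the SML is
MRP = (15.12% − 8.28%) / (1.34 − 0.41) = 6.84% / 0.93 = 7.3548%
R_f = E(R_Wren) − β_Wren·MRP = 8.28% − 0.41 × 7.3548% = 5.2645%
E(R_m) = R_f + MRP = 5.2645% + 7.3548% = 12.62%

12.62%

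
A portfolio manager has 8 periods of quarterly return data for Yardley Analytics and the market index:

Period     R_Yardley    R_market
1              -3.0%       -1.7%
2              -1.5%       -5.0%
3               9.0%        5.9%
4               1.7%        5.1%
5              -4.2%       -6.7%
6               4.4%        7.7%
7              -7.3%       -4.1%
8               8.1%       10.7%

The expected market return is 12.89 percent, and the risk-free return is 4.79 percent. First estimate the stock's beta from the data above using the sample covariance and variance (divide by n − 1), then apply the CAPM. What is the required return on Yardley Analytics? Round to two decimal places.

Mean R_i = (-3.0 − 1.5 + 9.0 + 1.7 − 4.2 + 4.4 − 7.3 + 8.1) / 8 = 0.9000%
Mean R_m = (-1.7 − 5.0 + 5.9 + 5.1 − 6.7 + 7.7 − 4.1 + 10.7) / 8 = 1.4875%
Σ(R_i − R̄_i)(R_m − R̄_m) = 242.2800  ⇒  Cov = 242.2800 / 7 = 34.6114
Σ(R_m − R̄_m)² = 306.4888  ⇒  Var(R_m) = 306.4888 / 7 = 43.7841
β = Cov / Var(R_m) = 34.6114 / 43.7841 = 0.7905
MRP = 12.89% − 4.79% = 8.10%
E(R) = R_f + β × MRP = 4.79% + 0.7905 × 8.10% = 11.19%

11.19%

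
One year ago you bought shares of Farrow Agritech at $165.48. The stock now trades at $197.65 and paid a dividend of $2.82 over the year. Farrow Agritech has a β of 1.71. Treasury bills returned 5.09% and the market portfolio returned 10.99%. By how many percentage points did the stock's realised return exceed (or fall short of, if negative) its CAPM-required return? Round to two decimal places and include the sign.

+5.97%

Realised HPR = (P1 + D1 − P0) / P0 = (197.65 + 2.82 − 165.48) / 165.48 = 34.99 / 165.48 = 21.1445%
MRP = 10.99% − 5.09% = 5.90%
CAPM required = R_f + β·MRP = 5.09% + 1.71 × 5.90% = 15.1790%
α = realised − required = 21.1445% − 15.1790% = +5.97%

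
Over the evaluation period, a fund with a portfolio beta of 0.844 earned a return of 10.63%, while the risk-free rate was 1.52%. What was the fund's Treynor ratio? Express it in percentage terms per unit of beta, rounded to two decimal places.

Treynor = (R_P − R_f) / β_P = (10.63% − 1.52%) / 0.8440 = 9.11% / 0.8440 = 10.79%

10.79%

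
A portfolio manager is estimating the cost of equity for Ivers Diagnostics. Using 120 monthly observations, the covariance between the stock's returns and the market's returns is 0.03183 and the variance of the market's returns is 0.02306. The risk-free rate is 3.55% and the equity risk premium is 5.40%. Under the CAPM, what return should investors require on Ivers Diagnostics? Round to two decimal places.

11.00%

β = Cov(R_i, R_m) / Var(R_m) = 0.03183 / 0.02306 = 1.3803
E(R) = R_f + β × MRP = 3.55% + 1.3803 × 5.40% = 11.00%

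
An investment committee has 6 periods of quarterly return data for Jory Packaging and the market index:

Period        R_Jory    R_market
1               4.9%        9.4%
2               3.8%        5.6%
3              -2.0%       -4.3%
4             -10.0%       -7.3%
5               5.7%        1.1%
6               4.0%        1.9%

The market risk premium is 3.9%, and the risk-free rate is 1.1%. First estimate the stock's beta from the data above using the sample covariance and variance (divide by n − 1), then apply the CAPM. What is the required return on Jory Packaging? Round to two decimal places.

4.31%

Mean R_i = (4.9 + 3.8 − 2.0 − 10.0 + 5.7 + 4.0) / 6 = 1.0667%
Mean R_m = (9.4 + 5.6 − 4.3 − 7.3 + 1.1 + 1.9) / 6 = 1.0667%
Σ(R_i − R̄_i)(R_m − R̄_m) = 155.9833  ⇒  Cov = 155.9833 / 5 = 31.1967
Σ(R_m − R̄_m)² = 189.4933  ⇒  Var(R_m) = 189.4933 / 5 = 37.8987
β = Cov / Var(R_m) = 31.1967 / 37.8987 = 0.8232
E(R) = R_f + β × MRP = 1.1% + 0.8232 × 3.9% = 4.31%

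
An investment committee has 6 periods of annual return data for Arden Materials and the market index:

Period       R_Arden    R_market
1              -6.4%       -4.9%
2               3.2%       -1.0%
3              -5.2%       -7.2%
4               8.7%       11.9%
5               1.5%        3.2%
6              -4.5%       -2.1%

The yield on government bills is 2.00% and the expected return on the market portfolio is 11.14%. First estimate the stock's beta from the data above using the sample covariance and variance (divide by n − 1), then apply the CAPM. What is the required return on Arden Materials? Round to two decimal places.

9.19%

Mean R_i = (-6.4 + 3.2 − 5.2 + 8.7 + 1.5 − 4.5) / 6 = -0.4500%
Mean R_m = (-4.9 − 1.0 − 7.2 + 11.9 + 3.2 − 2.1) / 6 = -0.0167%
Σ(R_i − R̄_i)(R_m − R̄_m) = 183.3350  ⇒  Cov = 183.3350 / 5 = 36.6670
Σ(R_m − R̄_m)² = 233.1083  ⇒  Var(R_m) = 233.1083 / 5 = 46.6217
β = Cov / Var(R_m) = 36.6670 / 46.6217 = 0.7865
MRP = 11.14% − 2.00% = 9.14%
E(R) = R_f + β × MRP = 2.00% + 0.7865 × 9.14% = 9.19%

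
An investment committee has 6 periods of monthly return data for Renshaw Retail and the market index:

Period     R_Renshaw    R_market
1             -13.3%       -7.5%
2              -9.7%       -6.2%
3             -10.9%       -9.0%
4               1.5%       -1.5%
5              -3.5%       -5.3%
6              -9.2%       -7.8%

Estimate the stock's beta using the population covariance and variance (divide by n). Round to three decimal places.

1.877

Mean R_i = (-13.3 − 9.7 − 10.9 + 1.5 − 3.5 − 9.2) / 6 = -7.5167%
Mean R_m = (-7.5 − 6.2 − 9.0 − 1.5 − 5.3 − 7.8) / 6 = -6.2167%
Σ(R_i − R̄_i)(R_m − R̄_m) = 65.6783  ⇒  Cov = 65.6783 / 6 = 10.9464
Σ(R_m − R̄_m)² = 34.9883  ⇒  Var(R_m) = 34.9883 / 6 = 5.8314
β = Cov / Var(R_m) = 10.9464 / 5.8314 = 1.8771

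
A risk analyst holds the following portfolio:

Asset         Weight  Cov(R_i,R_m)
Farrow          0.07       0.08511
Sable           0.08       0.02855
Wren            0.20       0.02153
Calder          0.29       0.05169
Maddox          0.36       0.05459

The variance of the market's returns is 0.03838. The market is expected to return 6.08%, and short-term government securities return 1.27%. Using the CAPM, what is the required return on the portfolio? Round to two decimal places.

β_Farrow = 0.08511 / 0.03838 = 2.2176
β_Sable = 0.02855 / 0.03838 = 0.7439
β_Wren = 0.02153 / 0.03838 = 0.5610
β_Calder = 0.05169 / 0.03838 = 1.3468
β_Maddox = 0.05459 / 0.03838 = 1.4224
β_P = Σ w_i β_i = 0.07×2.2176 + 0.08×0.7439 + 0.20×0.5610 + 0.29×1.3468 + 0.36×1.4224 = 1.2296
MRP = 6.08% − 1.27% = 4.81%
E(R_P) = R_f + β_P × MRP = 1.27% + 1.2296 × 4.81% = 7.18%

7.18%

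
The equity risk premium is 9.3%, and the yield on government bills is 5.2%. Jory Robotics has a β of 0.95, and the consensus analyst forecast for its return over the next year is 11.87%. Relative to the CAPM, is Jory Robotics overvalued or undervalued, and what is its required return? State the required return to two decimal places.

Overvalued; required return 14.04%

Required return = R_f + β·MRP = 5.2% + 0.95 × 9.3% = 14.04%
Forecast 11.87% < required 14.04% → the stock plots below the SML → overvalued.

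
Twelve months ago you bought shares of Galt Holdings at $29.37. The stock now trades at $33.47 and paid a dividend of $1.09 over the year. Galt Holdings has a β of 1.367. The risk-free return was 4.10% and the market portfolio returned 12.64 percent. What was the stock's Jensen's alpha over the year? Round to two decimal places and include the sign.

Realised HPR = (P1 + D1 − P0) / P0 = (33.47 + 1.09 − 29.37) / 29.37 = 5.19 / 29.37 = 17.6711%
MRP = 12.64% − 4.10% = 8.54%
CAPM required = R_f + β·MRP = 4.10% + 1.367 × 8.54% = 15.77418%
α = realised − required = 17.6711% − 15.77418% = +1.90%

+1.90%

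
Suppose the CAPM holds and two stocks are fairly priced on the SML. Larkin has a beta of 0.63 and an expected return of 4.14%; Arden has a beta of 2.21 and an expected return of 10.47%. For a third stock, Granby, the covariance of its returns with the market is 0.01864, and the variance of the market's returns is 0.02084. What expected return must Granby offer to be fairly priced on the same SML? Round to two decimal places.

MRP = (10.47% − 4.14%) / (2.21 − 0.63) = 4.0063%
R_f = 4.14% − 0.63 × 4.0063% = 1.6160%
β_Granby = Cov / Var(R_m) = 0.01864 / 0.02084 = 0.8944
E(R_Granby) = R_f + β × MRP = 1.6160% + 0.8944 × 4.0063% = 5.20%

5.20%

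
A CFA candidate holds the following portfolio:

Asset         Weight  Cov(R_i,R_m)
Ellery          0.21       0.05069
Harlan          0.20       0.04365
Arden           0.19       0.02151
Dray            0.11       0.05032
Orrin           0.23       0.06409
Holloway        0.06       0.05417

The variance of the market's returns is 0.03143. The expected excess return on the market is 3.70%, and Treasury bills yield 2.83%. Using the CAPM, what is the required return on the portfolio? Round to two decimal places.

β_Ellery = 0.05069 / 0.03143 = 1.6128
β_Harlan = 0.04365 / 0.03143 = 1.3888
β_Arden = 0.02151 / 0.03143 = 0.6844
β_Dray = 0.05032 / 0.03143 = 1.6010
β_Orrin = 0.06409 / 0.03143 = 2.0391
β_Holloway = 0.05417 / 0.03143 = 1.7235
β_P = Σ w_i β_i = 0.21×1.6128 + 0.20×1.3888 + 0.19×0.6844 + 0.11×1.6010 + 0.23×2.0391 + 0.06×1.7235 = 1.4950
E(R_P) = R_f + β_P × MRP = 2.83% + 1.4950 × 3.70% = 8.36%

8.36%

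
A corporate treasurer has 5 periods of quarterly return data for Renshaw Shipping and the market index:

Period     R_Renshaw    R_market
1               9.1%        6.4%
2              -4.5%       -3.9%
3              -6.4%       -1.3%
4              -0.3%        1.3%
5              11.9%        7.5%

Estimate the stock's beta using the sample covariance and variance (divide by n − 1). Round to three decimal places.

1.601

Mean R_i = (9.1 − 4.5 − 6.4 − 0.3 + 11.9) / 5 = 1.9600%
Mean R_m = (6.4 − 3.9 − 1.3 + 1.3 + 7.5) / 5 = 2.0000%
Σ(R_i − R̄_i)(R_m − R̄_m) = 153.3700  ⇒  Cov = 153.3700 / 4 = 38.3425
Σ(R_m − R̄_m)² = 95.8000  ⇒  Var(R_m) = 95.8000 / 4 = 23.9500
β = Cov / Var(R_m) = 38.3425 / 23.9500 = 1.6009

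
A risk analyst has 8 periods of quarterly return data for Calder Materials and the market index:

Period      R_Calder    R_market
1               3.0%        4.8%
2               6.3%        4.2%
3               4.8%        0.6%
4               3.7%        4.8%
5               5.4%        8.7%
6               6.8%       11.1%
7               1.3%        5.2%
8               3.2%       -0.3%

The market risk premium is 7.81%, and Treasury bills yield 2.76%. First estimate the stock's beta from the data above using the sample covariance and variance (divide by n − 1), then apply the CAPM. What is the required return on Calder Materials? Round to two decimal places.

Mean R_i = (3.0 + 6.3 + 4.8 + 3.7 + 5.4 + 6.8 + 1.3 + 3.2) / 8 = 4.3125%
Mean R_m = (4.8 + 4.2 + 0.6 + 4.8 + 8.7 + 11.1 + 5.2 − 0.3) / 8 = 4.8875%
Σ(R_i − R̄_i)(R_m − R̄_m) = 21.1413  ⇒  Cov = 21.1413 / 7 = 3.0202
Σ(R_m − R̄_m)² = 99.0088  ⇒  Var(R_m) = 99.0088 / 7 = 14.1441
β = Cov / Var(R_m) = 3.0202 / 14.1441 = 0.2135
E(R) = R_f + β × MRP = 2.76% + 0.2135 × 7.81% = 4.43%

4.43%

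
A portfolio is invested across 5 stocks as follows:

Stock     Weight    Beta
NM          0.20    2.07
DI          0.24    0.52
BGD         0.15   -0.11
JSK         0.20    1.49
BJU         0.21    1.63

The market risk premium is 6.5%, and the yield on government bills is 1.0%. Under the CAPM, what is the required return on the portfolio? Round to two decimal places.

β_P = Σ w_i β_i = 0.20×2.07 + 0.24×0.52 + 0.15×-0.11 + 0.20×1.49 + 0.21×1.63 = 1.1626
E(R_P) = R_f + β_P × MRP = 1.0% + 1.1626 × 6.5% = 8.56%

8.56%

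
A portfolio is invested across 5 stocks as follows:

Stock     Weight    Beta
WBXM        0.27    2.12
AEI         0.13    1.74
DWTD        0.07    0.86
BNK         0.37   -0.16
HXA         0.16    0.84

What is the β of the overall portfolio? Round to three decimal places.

0.934

β_P = Σ w_i β_i = 0.27×2.12 + 0.13×1.74 + 0.07×0.86 + 0.37×-0.16 + 0.16×0.84 = 0.9340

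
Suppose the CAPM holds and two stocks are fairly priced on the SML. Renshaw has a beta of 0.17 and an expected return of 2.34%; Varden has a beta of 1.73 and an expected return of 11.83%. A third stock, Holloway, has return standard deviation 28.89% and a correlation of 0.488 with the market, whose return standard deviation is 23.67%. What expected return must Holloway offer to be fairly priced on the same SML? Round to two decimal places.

4.93%

MRP = (11.83% − 2.34%) / (1.73 − 0.17) = 6.0833%
R_f = 2.34% − 0.17 × 6.0833% = 1.3058%
β_Holloway = ρ·σ_i/σ_m = 0.488 × 28.89 / 23.67 = 0.5956
E(R_Holloway) = R_f + β × MRP = 1.3058% + 0.5956 × 6.0833% = 4.93%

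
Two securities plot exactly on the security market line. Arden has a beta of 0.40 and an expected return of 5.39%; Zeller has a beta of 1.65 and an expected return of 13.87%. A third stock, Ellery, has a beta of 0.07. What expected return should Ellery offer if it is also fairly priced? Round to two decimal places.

MRP (SML slope) = (13.87% − 5.39%) / (1.65 − 0.40) = 8.48% / 1.25 = 6.7840%
R_f (intercept) = 5.39% − 0.40 × 6.7840% = 2.6764%
E(R_Ellery) = R_f + β × MRP = 2.6764% + 0.07 × 6.7840% = 3.15%

3.15%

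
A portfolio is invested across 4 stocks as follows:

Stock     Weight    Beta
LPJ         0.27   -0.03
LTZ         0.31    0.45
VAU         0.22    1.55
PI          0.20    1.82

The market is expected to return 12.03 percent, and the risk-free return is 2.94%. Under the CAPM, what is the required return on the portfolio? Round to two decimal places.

β_P = Σ w_i β_i = 0.27×-0.03 + 0.31×0.45 + 0.22×1.55 + 0.20×1.82 = 0.8364
MRP = 12.03% − 2.94% = 9.09%
E(R_P) = R_f + β_P × MRP = 2.94% + 0.8364 × 9.09% = 10.54%

10.54%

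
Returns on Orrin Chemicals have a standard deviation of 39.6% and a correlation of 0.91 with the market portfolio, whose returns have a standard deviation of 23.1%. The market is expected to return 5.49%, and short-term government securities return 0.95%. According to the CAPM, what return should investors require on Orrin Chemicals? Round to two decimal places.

8.03%

β = ρ × σ_i / σ_m = 0.91 × 39.6% / 23.1% = 1.5600
MRP = 5.49% − 0.95% = 4.54%
E(R) = 0.95% + 1.5600 × 4.54% = 8.03%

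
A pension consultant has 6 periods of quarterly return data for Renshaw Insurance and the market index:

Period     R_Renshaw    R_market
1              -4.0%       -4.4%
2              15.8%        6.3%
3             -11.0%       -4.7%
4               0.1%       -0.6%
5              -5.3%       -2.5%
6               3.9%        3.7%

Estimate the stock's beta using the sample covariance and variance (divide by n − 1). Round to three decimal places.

Mean R_i = (-4.0 + 15.8 − 11.0 + 0.1 − 5.3 + 3.9) / 6 = -0.0833%
Mean R_m = (-4.4 + 6.3 − 4.7 − 0.6 − 2.5 + 3.7) / 6 = -0.3667%
Σ(R_i − R̄_i)(R_m − R̄_m) = 196.2767  ⇒  Cov = 196.2767 / 5 = 39.2553
Σ(R_m − R̄_m)² = 100.6333  ⇒  Var(R_m) = 100.6333 / 5 = 20.1267
β = Cov / Var(R_m) = 39.2553 / 20.1267 = 1.9504

1.950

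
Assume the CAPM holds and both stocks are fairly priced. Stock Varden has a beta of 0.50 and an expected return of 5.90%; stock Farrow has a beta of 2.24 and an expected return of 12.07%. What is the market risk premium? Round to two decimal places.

Both satisfy E(R) = R_f + β·MRP, so the slope of the SML is
MRP = (12.07% − 5.90%) / (2.24 − 0.50) = 6.17% / 1.74 = 3.5460%

3.55%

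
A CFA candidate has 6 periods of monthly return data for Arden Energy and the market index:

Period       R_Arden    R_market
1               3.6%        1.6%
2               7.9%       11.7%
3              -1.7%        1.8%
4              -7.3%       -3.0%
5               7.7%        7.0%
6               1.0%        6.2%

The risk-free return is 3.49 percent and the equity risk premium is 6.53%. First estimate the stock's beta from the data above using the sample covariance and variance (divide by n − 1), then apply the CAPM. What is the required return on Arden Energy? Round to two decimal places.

Mean R_i = (3.6 + 7.9 − 1.7 − 7.3 + 7.7 + 1.0) / 6 = 1.8667%
Mean R_m = (1.6 + 11.7 + 1.8 − 3.0 + 7.0 + 6.2) / 6 = 4.2167%
Σ(R_i − R̄_i)(R_m − R̄_m) = 129.9033  ⇒  Cov = 129.9033 / 5 = 25.9807
Σ(R_m − R̄_m)² = 132.4483  ⇒  Var(R_m) = 132.4483 / 5 = 26.4897
β = Cov / Var(R_m) = 25.9807 / 26.4897 = 0.9808
E(R) = R_f + β × MRP = 3.49% + 0.9808 × 6.53% = 9.89%

9.89%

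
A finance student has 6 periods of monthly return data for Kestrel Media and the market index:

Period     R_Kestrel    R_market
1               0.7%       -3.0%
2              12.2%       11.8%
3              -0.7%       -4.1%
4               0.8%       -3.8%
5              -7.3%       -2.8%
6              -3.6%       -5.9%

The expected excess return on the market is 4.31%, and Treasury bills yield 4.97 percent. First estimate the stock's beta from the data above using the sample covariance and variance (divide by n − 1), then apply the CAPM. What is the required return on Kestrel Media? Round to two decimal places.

Mean R_i = (0.7 + 12.2 − 0.7 + 0.8 − 7.3 − 3.6) / 6 = 0.3500%
Mean R_m = (-3.0 + 11.8 − 4.1 − 3.8 − 2.8 − 5.9) / 6 = -1.3000%
Σ(R_i − R̄_i)(R_m − R̄_m) = 186.1000  ⇒  Cov = 186.1000 / 5 = 37.2200
Σ(R_m − R̄_m)² = 212.0000  ⇒  Var(R_m) = 212.0000 / 5 = 42.4000
β = Cov / Var(R_m) = 37.2200 / 42.4000 = 0.8778
E(R) = R_f + β × MRP = 4.97% + 0.8778 × 4.31% = 8.75%

8.75%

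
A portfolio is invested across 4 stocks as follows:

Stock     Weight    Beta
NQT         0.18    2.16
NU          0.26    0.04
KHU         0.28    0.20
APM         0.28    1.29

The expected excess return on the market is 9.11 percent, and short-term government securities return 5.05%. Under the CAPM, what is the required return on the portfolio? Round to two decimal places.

12.49%

β_P = Σ w_i β_i = 0.18×2.16 + 0.26×0.04 + 0.28×0.20 + 0.28×1.29 = 0.8164
E(R_P) = R_f + β_P × MRP = 5.05% + 0.8164 × 9.11% = 12.49%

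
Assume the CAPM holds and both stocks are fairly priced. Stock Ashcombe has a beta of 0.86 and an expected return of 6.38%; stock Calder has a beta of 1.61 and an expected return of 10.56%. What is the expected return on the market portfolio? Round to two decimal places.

Both satisfy E(R) = R_f + β·MRP, so the slope of the SML is
MRP = (10.56% − 6.38%) / (1.61 − 0.86) = 4.18% / 0.75 = 5.5733%
R_f = E(R_Ashcombe) − β_Ashcombe·MRP = 6.38% − 0.86 × 5.5733% = 1.5870%
E(R_m) = R_f + MRP = 1.5870% + 5.5733% = 7.16%

7.16%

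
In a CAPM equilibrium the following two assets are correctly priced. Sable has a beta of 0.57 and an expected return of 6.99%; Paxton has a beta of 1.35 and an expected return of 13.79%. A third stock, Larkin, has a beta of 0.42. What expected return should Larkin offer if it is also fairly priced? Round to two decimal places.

MRP (SML slope) = (13.79% − 6.99%) / (1.35 − 0.57) = 6.80% / 0.78 = 8.7179%
R_f (intercept) = 6.99% − 0.57 × 8.7179% = 2.0208%
E(R_Larkin) = R_f + β × MRP = 2.0208% + 0.42 × 8.7179% = 5.68%

5.68%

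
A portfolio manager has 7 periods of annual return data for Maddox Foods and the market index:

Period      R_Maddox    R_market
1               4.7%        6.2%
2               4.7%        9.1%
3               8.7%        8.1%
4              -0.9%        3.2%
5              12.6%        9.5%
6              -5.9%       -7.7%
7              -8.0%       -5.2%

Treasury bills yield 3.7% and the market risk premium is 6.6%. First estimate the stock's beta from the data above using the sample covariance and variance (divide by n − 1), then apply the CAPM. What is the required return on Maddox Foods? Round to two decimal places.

10.23%

Mean R_i = (4.7 + 4.7 + 8.7 − 0.9 + 12.6 − 5.9 − 8.0) / 7 = 2.2714%
Mean R_m = (6.2 + 9.1 + 8.1 + 3.2 + 9.5 − 7.7 − 5.2) / 7 = 3.3143%
Σ(R_i − R̄_i)(R_m − R̄_m) = 293.5329  ⇒  Cov = 293.5329 / 6 = 48.9222
Σ(R_m − R̄_m)² = 296.7886  ⇒  Var(R_m) = 296.7886 / 6 = 49.4648
β = Cov / Var(R_m) = 48.9222 / 49.4648 = 0.9890
E(R) = R_f + β × MRP = 3.7% + 0.9890 × 6.6% = 10.23%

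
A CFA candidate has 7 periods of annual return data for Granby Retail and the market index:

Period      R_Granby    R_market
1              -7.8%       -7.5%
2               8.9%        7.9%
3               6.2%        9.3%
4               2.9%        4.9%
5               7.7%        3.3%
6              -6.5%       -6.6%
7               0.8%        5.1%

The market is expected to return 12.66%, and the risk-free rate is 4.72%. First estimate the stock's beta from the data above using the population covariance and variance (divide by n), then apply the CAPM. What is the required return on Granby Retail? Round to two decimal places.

11.88%

Mean R_i = (-7.8 + 8.9 + 6.2 + 2.9 + 7.7 − 6.5 + 0.8) / 7 = 1.7429%
Mean R_m = (-7.5 + 7.9 + 9.3 + 4.9 + 3.3 − 6.6 + 5.1) / 7 = 2.3429%
Σ(R_i − R̄_i)(R_m − R̄_m) = 244.4871  ⇒  Cov = 244.4871 / 7 = 34.9267
Σ(R_m − R̄_m)² = 271.1971  ⇒  Var(R_m) = 271.1971 / 7 = 38.7424
β = Cov / Var(R_m) = 34.9267 / 38.7424 = 0.9015
MRP = 12.66% − 4.72% = 7.94%
E(R) = R_f + β × MRP = 4.72% + 0.9015 × 7.94% = 11.88%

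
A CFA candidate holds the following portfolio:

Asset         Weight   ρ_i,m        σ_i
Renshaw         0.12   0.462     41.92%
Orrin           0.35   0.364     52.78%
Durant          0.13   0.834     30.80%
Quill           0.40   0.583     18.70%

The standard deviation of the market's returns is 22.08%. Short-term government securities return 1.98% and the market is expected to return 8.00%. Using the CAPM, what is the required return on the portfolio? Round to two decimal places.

6.55%

β_Renshaw = 0.462 × 41.92% / 22.08% = 0.8771
β_Orrin = 0.364 × 52.78% / 22.08% = 0.8701
β_Durant = 0.834 × 30.80% / 22.08% = 1.1634
β_Quill = 0.583 × 18.70% / 22.08% = 0.4938
β_P = Σ w_i β_i = 0.12×0.8771 + 0.35×0.8701 + 0.13×1.1634 + 0.40×0.4938 = 0.7585
MRP = 8.00% − 1.98% = 6.02%
E(R_P) = R_f + β_P × MRP = 1.98% + 0.7585 × 6.02% = 6.55%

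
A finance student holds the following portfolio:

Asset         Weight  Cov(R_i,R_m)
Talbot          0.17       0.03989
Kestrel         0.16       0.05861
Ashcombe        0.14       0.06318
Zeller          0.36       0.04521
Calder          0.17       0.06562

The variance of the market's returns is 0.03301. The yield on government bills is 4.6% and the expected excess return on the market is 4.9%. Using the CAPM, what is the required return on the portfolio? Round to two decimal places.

12.38%

β_Talbot = 0.03989 / 0.03301 = 1.2084
β_Kestrel = 0.05861 / 0.03301 = 1.7755
β_Ashcombe = 0.06318 / 0.03301 = 1.9140
β_Zeller = 0.04521 / 0.03301 = 1.3696
β_Calder = 0.06562 / 0.03301 = 1.9879
β_P = Σ w_i β_i = 0.17×1.2084 + 0.16×1.7755 + 0.14×1.9140 + 0.36×1.3696 + 0.17×1.9879 = 1.5885
E(R_P) = R_f + β_P × MRP = 4.6% + 1.5885 × 4.9% = 12.38%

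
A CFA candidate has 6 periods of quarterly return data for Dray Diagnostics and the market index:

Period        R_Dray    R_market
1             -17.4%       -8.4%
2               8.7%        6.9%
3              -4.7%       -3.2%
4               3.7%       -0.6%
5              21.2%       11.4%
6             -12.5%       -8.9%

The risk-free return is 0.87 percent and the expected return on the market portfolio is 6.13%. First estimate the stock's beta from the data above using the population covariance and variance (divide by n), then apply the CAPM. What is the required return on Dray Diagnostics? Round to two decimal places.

Mean R_i = (-17.4 + 8.7 − 4.7 + 3.7 + 21.2 − 12.5) / 6 = -0.1667%
Mean R_m = (-8.4 + 6.9 − 3.2 − 0.6 + 11.4 − 8.9) / 6 = -0.4667%
Σ(R_i − R̄_i)(R_m − R̄_m) = 571.4733  ⇒  Cov = 571.4733 / 6 = 95.2456
Σ(R_m − R̄_m)² = 336.6333  ⇒  Var(R_m) = 336.6333 / 6 = 56.1056
β = Cov / Var(R_m) = 95.2456 / 56.1056 = 1.6976
MRP = 6.13% − 0.87% = 5.26%
E(R) = R_f + β × MRP = 0.87% + 1.6976 × 5.26% = 9.80%

9.80%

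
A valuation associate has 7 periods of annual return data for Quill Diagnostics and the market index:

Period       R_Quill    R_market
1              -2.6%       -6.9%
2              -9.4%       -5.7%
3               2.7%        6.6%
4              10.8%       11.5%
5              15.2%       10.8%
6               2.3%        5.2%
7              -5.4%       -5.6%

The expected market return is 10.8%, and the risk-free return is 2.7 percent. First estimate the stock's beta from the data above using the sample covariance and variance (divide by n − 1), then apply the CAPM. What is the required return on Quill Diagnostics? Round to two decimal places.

10.68%

Mean R_i = (-2.6 − 9.4 + 2.7 + 10.8 + 15.2 + 2.3 − 5.4) / 7 = 1.9429%
Mean R_m = (-6.9 − 5.7 + 6.6 + 11.5 + 10.8 + 5.2 − 5.6) / 7 = 2.2714%
Σ(R_i − R̄_i)(R_m − R̄_m) = 389.0086  ⇒  Cov = 389.0086 / 6 = 64.8348
Σ(R_m − R̄_m)² = 394.8343  ⇒  Var(R_m) = 394.8343 / 6 = 65.8057
β = Cov / Var(R_m) = 64.8348 / 65.8057 = 0.9852
MRP = 10.8% − 2.7% = 8.10%
E(R) = R_f + β × MRP = 2.7% + 0.9852 × 8.1% = 10.68%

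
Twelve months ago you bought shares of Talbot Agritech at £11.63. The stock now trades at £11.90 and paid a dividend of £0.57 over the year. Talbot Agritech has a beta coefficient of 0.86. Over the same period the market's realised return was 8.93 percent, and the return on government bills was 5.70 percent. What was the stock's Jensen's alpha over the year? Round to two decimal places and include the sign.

Realised HPR = (P1 + D1 − P0) / P0 = (11.90 + 0.57 − 11.63) / 11.63 = 0.84 / 11.63 = 7.2227%
MRP = 8.93% − 5.70% = 3.23%
CAPM required = R_f + β·MRP = 5.70% + 0.86 × 3.23% = 8.4778%
α = realised − required = 7.2227% − 8.4778% = -1.26%

-1.26%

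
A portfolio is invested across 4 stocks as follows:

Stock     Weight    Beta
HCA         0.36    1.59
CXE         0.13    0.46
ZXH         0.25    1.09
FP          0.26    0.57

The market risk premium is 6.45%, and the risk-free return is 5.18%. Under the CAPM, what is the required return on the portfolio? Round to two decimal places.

11.97%

β_P = Σ w_i β_i = 0.36×1.59 + 0.13×0.46 + 0.25×1.09 + 0.26×0.57 = 1.0529
E(R_P) = R_f + β_P × MRP = 5.18% + 1.0529 × 6.45% = 11.97%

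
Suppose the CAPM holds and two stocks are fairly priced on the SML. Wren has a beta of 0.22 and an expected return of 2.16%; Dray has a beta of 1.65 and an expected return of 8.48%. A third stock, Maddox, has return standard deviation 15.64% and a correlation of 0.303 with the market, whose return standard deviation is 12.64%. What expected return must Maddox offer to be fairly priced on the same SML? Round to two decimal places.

2.84%

MRP = (8.48% − 2.16%) / (1.65 − 0.22) = 4.4196%
R_f = 2.16% − 0.22 × 4.4196% = 1.1877%
β_Maddox = ρ·σ_i/σ_m = 0.303 × 15.64 / 12.64 = 0.3749
E(R_Maddox) = R_f + β × MRP = 1.1877% + 0.3749 × 4.4196% = 2.84%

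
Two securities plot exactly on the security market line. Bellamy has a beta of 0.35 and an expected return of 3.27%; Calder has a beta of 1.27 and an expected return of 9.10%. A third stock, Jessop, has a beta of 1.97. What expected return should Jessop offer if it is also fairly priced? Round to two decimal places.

MRP (SML slope) = (9.10% − 3.27%) / (1.27 − 0.35) = 5.83% / 0.92 = 6.3370%
R_f (intercept) = 3.27% − 0.35 × 6.3370% = 1.0521%
E(R_Jessop) = R_f + β × MRP = 1.0521% + 1.97 × 6.3370% = 13.54%

13.54%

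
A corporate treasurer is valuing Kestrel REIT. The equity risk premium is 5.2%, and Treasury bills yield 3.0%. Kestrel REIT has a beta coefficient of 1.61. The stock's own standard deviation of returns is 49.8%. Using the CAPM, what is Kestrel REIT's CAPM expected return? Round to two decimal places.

E(R) = R_f + β × MRP = 3.0% + 1.61 × 5.2% = 11.37%

11.37%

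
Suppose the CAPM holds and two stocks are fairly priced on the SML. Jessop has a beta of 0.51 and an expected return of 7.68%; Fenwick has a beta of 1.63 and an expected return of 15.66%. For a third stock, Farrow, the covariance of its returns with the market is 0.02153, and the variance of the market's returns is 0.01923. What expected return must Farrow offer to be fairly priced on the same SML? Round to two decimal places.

MRP = (15.66% − 7.68%) / (1.63 − 0.51) = 7.1250%
R_f = 7.68% − 0.51 × 7.1250% = 4.0463%
β_Farrow = Cov / Var(R_m) = 0.02153 / 0.01923 = 1.1196
E(R_Farrow) = R_f + β × MRP = 4.0463% + 1.1196 × 7.1250% = 12.02%

12.02%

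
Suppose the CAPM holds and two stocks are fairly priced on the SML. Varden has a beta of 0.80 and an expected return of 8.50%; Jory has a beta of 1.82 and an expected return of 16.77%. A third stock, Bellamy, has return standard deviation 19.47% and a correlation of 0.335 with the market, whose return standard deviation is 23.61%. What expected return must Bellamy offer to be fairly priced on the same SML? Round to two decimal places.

4.25%

MRP = (16.77% − 8.50%) / (1.82 − 0.80) = 8.1078%
R_f = 8.50% − 0.80 × 8.1078% = 2.0138%
β_Bellamy = ρ·σ_i/σ_m = 0.335 × 19.47 / 23.61 = 0.2763
E(R_Bellamy) = R_f + β × MRP = 2.0138% + 0.2763 × 8.1078% = 4.25%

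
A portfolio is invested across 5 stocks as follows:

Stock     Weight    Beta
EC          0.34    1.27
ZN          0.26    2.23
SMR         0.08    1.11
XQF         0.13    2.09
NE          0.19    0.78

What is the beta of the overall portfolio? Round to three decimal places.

1.520

β_P = Σ w_i β_i = 0.34×1.27 + 0.26×2.23 + 0.08×1.11 + 0.13×2.09 + 0.19×0.78 = 1.5203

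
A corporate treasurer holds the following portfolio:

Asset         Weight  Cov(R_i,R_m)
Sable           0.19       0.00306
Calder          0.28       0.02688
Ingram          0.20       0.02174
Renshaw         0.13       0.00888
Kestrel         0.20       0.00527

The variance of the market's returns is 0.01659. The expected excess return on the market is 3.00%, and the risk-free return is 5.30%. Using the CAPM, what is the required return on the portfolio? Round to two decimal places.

β_Sable = 0.00306 / 0.01659 = 0.1844
β_Calder = 0.02688 / 0.01659 = 1.6203
β_Ingram = 0.02174 / 0.01659 = 1.3104
β_Renshaw = 0.00888 / 0.01659 = 0.5353
β_Kestrel = 0.00527 / 0.01659 = 0.3177
β_P = Σ w_i β_i = 0.19×0.1844 + 0.28×1.6203 + 0.20×1.3104 + 0.13×0.5353 + 0.20×0.3177 = 0.8839
E(R_P) = R_f + β_P × MRP = 5.30% + 0.8839 × 3.00% = 7.95%

7.95%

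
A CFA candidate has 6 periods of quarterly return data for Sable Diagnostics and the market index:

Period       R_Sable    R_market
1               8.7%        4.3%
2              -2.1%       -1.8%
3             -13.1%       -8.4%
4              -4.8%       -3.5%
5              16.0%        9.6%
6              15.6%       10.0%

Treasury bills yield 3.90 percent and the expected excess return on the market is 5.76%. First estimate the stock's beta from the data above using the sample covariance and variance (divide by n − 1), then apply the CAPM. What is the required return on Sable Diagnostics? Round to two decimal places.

13.04%

Mean R_i = (8.7 − 2.1 − 13.1 − 4.8 + 16.0 + 15.6) / 6 = 3.3833%
Mean R_m = (4.3 − 1.8 − 8.4 − 3.5 + 9.6 + 10.0) / 6 = 1.7000%
Σ(R_i − R̄_i)(R_m − R̄_m) = 443.1200  ⇒  Cov = 443.1200 / 5 = 88.6240
Σ(R_m − R̄_m)² = 279.3600  ⇒  Var(R_m) = 279.3600 / 5 = 55.8720
β = Cov / Var(R_m) = 88.6240 / 55.8720 = 1.5862
E(R) = R_f + β × MRP = 3.90% + 1.5862 × 5.76% = 13.04%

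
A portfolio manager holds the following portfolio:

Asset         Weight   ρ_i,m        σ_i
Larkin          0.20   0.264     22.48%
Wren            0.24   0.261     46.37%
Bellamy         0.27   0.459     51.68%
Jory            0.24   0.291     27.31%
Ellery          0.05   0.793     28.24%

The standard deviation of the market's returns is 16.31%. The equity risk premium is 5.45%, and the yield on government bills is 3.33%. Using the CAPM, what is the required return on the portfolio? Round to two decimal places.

7.85%

β_Larkin = 0.264 × 22.48% / 16.31% = 0.3639
β_Wren = 0.261 × 46.37% / 16.31% = 0.7420
β_Bellamy = 0.459 × 51.68% / 16.31% = 1.4544
β_Jory = 0.291 × 27.31% / 16.31% = 0.4873
β_Ellery = 0.793 × 28.24% / 16.31% = 1.3730
β_P = Σ w_i β_i = 0.20×0.3639 + 0.24×0.7420 + 0.27×1.4544 + 0.24×0.4873 + 0.05×1.3730 = 0.8292
E(R_P) = R_f + β_P × MRP = 3.33% + 0.8292 × 5.45% = 7.85%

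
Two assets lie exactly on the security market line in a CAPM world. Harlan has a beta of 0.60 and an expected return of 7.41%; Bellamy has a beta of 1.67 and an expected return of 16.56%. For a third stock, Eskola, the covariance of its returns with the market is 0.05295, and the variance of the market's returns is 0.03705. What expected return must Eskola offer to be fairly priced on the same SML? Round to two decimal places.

MRP = (16.56% − 7.41%) / (1.67 − 0.60) = 8.5514%
R_f = 7.41% − 0.60 × 8.5514% = 2.2792%
β_Eskola = Cov / Var(R_m) = 0.05295 / 0.03705 = 1.4291
E(R_Eskola) = R_f + β × MRP = 2.2792% + 1.4291 × 8.5514% = 14.50%

14.50%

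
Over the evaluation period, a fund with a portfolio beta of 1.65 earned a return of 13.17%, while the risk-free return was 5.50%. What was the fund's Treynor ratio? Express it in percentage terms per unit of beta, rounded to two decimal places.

4.65%

Treynor = (R_P − R_f) / β_P = (13.17% − 5.50%) / 1.6500 = 7.67% / 1.6500 = 4.65%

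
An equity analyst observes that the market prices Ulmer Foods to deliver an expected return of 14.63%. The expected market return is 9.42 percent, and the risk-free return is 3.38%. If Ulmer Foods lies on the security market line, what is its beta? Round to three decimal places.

MRP = 9.42% − 3.38% = 6.04%
β = (E(R) − R_f) / MRP = (14.63% − 3.38%) / 6.04% = 11.25% / 6.04% = 1.863

1.863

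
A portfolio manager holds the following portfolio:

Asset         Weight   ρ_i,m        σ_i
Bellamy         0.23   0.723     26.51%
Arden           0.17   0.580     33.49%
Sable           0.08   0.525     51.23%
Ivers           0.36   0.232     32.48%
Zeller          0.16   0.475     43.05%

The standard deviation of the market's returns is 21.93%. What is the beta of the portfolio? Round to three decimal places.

β_Bellamy = 0.723 × 26.51% / 21.93% = 0.8740
β_Arden = 0.580 × 33.49% / 21.93% = 0.8857
β_Sable = 0.525 × 51.23% / 21.93% = 1.2264
β_Ivers = 0.232 × 32.48% / 21.93% = 0.3436
β_Zeller = 0.475 × 43.05% / 21.93% = 0.9325
β_P = Σ w_i β_i = 0.23×0.8740 + 0.17×0.8857 + 0.08×1.2264 + 0.36×0.3436 + 0.16×0.9325 = 0.7226

0.723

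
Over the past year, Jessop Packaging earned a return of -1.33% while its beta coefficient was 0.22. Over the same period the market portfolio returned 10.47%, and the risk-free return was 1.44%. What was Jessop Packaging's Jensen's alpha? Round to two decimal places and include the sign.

Market excess return = 10.47% − 1.44% = 9.03%
CAPM benchmark = R_f + β(R_m − R_f) = 1.44% + 0.22 × 9.03% = 3.4266%
α = actual − benchmark = -1.33% − 3.4266% = -4.76%

-4.76%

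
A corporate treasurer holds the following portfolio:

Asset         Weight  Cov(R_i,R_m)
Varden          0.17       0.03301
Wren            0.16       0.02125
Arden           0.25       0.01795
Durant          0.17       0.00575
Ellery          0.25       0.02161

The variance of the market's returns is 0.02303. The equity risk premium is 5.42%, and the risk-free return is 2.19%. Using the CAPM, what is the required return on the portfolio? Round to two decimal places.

6.87%

β_Varden = 0.03301 / 0.02303 = 1.4333
β_Wren = 0.02125 / 0.02303 = 0.9227
β_Arden = 0.01795 / 0.02303 = 0.7794
β_Durant = 0.00575 / 0.02303 = 0.2497
β_Ellery = 0.02161 / 0.02303 = 0.9383
β_P = Σ w_i β_i = 0.17×1.4333 + 0.16×0.9227 + 0.25×0.7794 + 0.17×0.2497 + 0.25×0.9383 = 0.8632
E(R_P) = R_f + β_P × MRP = 2.19% + 0.8632 × 5.42% = 6.87%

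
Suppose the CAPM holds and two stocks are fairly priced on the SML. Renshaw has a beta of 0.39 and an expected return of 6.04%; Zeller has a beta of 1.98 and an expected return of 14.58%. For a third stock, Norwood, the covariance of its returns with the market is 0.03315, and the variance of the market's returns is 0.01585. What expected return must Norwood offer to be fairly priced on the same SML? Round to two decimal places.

MRP = (14.58% − 6.04%) / (1.98 − 0.39) = 5.3711%
R_f = 6.04% − 0.39 × 5.3711% = 3.9453%
β_Norwood = Cov / Var(R_m) = 0.03315 / 0.01585 = 2.0915
E(R_Norwood) = R_f + β × MRP = 3.9453% + 2.0915 × 5.3711% = 15.18%

15.18%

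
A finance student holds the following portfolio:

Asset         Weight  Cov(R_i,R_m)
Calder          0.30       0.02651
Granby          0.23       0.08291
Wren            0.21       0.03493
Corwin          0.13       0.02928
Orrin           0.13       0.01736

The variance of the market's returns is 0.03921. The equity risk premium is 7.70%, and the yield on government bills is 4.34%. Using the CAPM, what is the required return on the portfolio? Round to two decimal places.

12.28%

β_Calder = 0.02651 / 0.03921 = 0.6761
β_Granby = 0.08291 / 0.03921 = 2.1145
β_Wren = 0.03493 / 0.03921 = 0.8908
β_Corwin = 0.02928 / 0.03921 = 0.7467
β_Orrin = 0.01736 / 0.03921 = 0.4427
β_P = Σ w_i β_i = 0.30×0.6761 + 0.23×2.1145 + 0.21×0.8908 + 0.13×0.7467 + 0.13×0.4427 = 1.0309
E(R_P) = R_f + β_P × MRP = 4.34% + 1.0309 × 7.70% = 12.28%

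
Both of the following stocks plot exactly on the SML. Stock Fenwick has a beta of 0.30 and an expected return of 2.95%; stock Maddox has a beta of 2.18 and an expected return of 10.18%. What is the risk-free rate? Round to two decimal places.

Both satisfy E(R) = R_f + β·MRP, so the slope of the SML is
MRP = (10.18% − 2.95%) / (2.18 − 0.30) = 7.23% / 1.88 = 3.8457%
R_f = E(R_Fenwick) − β_Fenwick·MRP = 2.95% − 0.30 × 3.8457% = 1.7963%

1.80%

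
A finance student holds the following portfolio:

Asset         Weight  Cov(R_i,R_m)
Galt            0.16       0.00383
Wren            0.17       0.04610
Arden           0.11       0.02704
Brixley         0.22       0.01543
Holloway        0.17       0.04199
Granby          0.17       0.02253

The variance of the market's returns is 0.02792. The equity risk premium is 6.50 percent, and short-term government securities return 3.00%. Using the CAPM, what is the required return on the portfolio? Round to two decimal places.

β_Galt = 0.00383 / 0.02792 = 0.1372
β_Wren = 0.04610 / 0.02792 = 1.6511
β_Arden = 0.02704 / 0.02792 = 0.9685
β_Brixley = 0.01543 / 0.02792 = 0.5527
β_Holloway = 0.04199 / 0.02792 = 1.5039
β_Granby = 0.02253 / 0.02792 = 0.8069
β_P = Σ w_i β_i = 0.16×0.1372 + 0.17×1.6511 + 0.11×0.9685 + 0.22×0.5527 + 0.17×1.5039 + 0.17×0.8069 = 0.9236
E(R_P) = R_f + β_P × MRP = 3.00% + 0.9236 × 6.50% = 9.00%

9.00%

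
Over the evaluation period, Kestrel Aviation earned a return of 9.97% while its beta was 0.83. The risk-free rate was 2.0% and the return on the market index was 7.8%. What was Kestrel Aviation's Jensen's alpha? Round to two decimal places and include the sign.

Market excess return = 7.8% − 2.0% = 5.80%
CAPM benchmark = R_f + β(R_m − R_f) = 2.0% + 0.83 × 5.8% = 6.8140%
α = actual − benchmark = 9.97% − 6.8140% = +3.16%

+3.16%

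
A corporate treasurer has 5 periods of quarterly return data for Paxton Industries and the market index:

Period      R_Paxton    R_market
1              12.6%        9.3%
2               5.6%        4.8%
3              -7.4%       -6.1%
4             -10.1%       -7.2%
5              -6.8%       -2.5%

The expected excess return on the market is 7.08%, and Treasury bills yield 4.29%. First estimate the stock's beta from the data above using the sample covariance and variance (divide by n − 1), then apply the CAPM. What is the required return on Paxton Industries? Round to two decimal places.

13.89%

Mean R_i = (12.6 + 5.6 − 7.4 − 10.1 − 6.8) / 5 = -1.2200%
Mean R_m = (9.3 + 4.8 − 6.1 − 7.2 − 2.5) / 5 = -0.3400%
Σ(R_i − R̄_i)(R_m − R̄_m) = 276.8460  ⇒  Cov = 276.8460 / 4 = 69.2115
Σ(R_m − R̄_m)² = 204.2520  ⇒  Var(R_m) = 204.2520 / 4 = 51.0630
β = Cov / Var(R_m) = 69.2115 / 51.0630 = 1.3554
E(R) = R_f + β × MRP = 4.29% + 1.3554 × 7.08% = 13.89%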